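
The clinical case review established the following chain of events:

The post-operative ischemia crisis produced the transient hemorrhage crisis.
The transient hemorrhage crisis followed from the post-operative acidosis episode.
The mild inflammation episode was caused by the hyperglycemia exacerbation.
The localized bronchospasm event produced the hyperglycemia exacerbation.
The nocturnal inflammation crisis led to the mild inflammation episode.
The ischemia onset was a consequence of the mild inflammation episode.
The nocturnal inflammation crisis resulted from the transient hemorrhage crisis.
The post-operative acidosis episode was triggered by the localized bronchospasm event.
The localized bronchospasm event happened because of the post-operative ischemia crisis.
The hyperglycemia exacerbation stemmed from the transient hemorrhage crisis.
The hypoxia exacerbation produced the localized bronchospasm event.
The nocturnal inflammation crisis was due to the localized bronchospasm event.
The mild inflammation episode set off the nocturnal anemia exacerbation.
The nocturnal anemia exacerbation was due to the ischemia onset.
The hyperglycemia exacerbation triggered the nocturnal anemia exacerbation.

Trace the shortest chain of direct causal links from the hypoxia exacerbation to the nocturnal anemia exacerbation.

the hypoxia exacerbation → the localized bronchospasm event → the hyperglycemia exacerbation → the nocturnal anemia exacerbation

the hypoxia exacerbation → the localized bronchospasm event
the localized bronchospasm event → the hyperglycemia exacerbation
the hyperglycemia exacerbation → the nocturnal anemia exacerbation
Length: 3 steps.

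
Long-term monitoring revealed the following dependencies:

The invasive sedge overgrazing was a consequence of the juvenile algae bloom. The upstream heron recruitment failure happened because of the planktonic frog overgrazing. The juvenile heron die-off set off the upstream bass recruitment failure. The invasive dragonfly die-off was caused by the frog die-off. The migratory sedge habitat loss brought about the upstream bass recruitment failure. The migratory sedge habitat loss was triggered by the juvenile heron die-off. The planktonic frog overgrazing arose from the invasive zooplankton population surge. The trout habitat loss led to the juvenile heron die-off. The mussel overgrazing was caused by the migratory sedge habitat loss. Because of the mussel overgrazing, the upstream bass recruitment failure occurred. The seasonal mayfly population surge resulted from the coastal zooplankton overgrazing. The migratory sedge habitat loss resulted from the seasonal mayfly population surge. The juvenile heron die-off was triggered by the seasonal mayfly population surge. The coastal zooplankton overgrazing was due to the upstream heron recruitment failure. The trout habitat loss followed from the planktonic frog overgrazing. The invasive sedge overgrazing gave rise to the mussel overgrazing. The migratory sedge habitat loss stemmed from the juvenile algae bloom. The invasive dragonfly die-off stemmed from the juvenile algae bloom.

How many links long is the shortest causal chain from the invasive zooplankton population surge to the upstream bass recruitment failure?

Shortest chain: the invasive zooplankton population surge → the planktonic frog overgrazing → the trout habitat loss → the juvenile heron die-off → the upstream bass recruitment failure.

4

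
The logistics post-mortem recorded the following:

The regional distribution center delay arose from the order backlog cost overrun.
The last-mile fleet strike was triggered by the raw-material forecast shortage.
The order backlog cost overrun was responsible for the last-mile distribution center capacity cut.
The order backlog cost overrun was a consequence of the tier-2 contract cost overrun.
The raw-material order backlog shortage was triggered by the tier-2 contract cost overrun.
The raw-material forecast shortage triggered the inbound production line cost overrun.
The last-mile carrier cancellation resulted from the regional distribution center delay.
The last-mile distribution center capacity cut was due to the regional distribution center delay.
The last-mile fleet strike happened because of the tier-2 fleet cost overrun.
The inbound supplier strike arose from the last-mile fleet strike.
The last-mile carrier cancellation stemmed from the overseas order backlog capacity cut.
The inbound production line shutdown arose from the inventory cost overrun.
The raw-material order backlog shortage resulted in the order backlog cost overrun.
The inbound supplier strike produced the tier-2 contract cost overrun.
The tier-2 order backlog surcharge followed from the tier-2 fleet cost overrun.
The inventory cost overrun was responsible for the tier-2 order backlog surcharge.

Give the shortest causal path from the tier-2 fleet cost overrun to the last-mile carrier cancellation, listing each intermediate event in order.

the tier-2 fleet cost overrun → the last-mile fleet strike
the last-mile fleet strike → the inbound supplier strike
the inbound supplier strike → the tier-2 contract cost overrun
the tier-2 contract cost overrun → the order backlog cost overrun
the order backlog cost overrun → the regional distribution center delay
the regional distribution center delay → the last-mile carrier cancellation
Length: 6 steps.

the tier-2 fleet cost overrun → the last-mile fleet strike → the inbound supplier strike → the tier-2 contract cost overrun → the order backlog cost overrun → the regional distribution center delay → the last-mile carrier cancellation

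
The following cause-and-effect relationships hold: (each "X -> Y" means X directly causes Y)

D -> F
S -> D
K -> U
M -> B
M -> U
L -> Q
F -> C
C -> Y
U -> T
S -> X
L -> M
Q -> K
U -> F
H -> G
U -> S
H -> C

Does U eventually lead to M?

No

U leads to T, S, D, F, C, X, Y; M is not among them.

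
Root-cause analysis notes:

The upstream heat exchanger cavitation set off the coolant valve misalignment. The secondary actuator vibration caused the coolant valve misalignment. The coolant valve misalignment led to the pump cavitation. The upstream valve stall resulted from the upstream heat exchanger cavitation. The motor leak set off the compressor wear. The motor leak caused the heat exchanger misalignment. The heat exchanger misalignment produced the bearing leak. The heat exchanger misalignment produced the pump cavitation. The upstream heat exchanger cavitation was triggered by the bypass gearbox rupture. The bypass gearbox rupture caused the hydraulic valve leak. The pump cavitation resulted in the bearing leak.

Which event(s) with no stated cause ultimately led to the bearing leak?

Tracing upstream from the bearing leak: the bearing leak ← the pump cavitation ← the coolant valve misalignment ← the upstream heat exchanger cavitation ← the bypass gearbox rupture.
A separate upstream branch: the bearing leak ← the pump cavitation ← the coolant valve misalignment ← the secondary actuator vibration.
A separate upstream branch: the bearing leak ← the heat exchanger misalignment ← the motor leak.
Each of those chain origins has no stated cause.

the bypass gearbox rupture, the motor leak, the secondary actuator vibration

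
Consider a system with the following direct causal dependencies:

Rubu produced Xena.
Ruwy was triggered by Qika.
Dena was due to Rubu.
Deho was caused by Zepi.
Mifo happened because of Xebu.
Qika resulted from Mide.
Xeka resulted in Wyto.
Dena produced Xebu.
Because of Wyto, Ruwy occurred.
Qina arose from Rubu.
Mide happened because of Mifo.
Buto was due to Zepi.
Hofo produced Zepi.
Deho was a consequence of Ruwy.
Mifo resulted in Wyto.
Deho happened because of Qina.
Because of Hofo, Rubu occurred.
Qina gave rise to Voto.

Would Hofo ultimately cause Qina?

Yes

There is a causal chain: Hofo → Rubu → Qina.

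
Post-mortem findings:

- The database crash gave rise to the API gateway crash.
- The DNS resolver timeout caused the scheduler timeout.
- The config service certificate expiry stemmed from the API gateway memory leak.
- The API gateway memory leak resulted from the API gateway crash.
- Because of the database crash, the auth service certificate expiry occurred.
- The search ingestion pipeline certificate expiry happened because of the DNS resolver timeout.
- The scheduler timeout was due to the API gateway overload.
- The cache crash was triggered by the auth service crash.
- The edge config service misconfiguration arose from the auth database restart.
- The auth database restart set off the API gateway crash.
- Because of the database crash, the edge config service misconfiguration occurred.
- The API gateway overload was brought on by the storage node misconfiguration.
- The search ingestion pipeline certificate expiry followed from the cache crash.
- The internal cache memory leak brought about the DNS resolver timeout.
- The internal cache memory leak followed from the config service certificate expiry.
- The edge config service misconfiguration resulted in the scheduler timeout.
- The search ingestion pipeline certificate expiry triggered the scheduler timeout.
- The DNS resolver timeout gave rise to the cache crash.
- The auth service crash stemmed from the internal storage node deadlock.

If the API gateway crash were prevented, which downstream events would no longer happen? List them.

the API gateway memory leak, the DNS resolver timeout, the config service certificate expiry, the internal cache memory leak

Downstream of the API gateway crash: the API gateway memory leak, the config service certificate expiry, the internal cache memory leak, the DNS resolver timeout, the cache crash, the search ingestion pipeline certificate expiry, the scheduler timeout.
Of those, still caused via another path: the cache crash, the search ingestion pipeline certificate expiry, the scheduler timeout.
The remainder have no surviving cause.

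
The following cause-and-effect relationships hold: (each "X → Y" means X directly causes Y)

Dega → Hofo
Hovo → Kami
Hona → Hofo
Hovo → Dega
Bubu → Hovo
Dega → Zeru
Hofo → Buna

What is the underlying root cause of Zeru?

Tracing upstream from Zeru: Zeru ← Dega ← Hovo ← Bubu.
Bubu has no stated cause, so it is the root.

Bubu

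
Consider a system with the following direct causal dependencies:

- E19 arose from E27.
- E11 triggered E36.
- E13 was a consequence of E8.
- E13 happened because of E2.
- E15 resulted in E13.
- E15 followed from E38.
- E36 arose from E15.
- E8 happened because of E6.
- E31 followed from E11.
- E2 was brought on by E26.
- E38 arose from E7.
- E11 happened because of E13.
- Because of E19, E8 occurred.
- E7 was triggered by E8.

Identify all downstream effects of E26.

E11, E13, E2, E31, E36

Direct effects: E2.
2 steps out: E13.
3 steps out: E11.
4 steps out: E31, E36.
Not reachable from it: E27, E19, E6, E8, E7, E38, E15.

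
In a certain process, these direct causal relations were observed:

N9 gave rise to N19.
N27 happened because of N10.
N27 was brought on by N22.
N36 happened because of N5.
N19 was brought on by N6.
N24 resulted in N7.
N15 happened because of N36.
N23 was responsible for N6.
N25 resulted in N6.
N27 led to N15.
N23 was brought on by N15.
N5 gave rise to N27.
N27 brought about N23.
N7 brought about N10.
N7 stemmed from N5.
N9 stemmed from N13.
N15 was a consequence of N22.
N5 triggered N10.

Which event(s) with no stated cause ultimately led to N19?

Tracing upstream from N19: N19 ← N6 ← N23 ← N27 ← N5.
A separate upstream branch: N19 ← N9 ← N13.
A separate upstream branch: N19 ← N6 ← N25.
A separate upstream branch: N19 ← N6 ← N23 ← N27 ← N10 ← N7 ← N24.
A separate upstream branch: N19 ← N6 ← N23 ← N27 ← N22.
Each of those chain origins has no stated cause.

N13, N22, N24, N25, N5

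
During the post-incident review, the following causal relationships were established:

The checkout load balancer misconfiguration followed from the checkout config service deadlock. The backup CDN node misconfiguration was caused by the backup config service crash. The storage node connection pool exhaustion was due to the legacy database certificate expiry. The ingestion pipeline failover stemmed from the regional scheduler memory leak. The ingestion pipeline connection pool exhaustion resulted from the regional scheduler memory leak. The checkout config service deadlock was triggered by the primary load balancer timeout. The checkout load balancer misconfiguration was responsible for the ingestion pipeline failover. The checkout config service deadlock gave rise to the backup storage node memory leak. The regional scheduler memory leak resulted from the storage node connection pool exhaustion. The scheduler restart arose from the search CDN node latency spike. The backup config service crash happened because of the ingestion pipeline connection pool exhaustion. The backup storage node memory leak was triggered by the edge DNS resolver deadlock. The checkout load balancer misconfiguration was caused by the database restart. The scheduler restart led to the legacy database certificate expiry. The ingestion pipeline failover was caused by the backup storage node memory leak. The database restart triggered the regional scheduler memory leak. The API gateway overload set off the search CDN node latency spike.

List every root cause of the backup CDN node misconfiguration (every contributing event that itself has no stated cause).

Tracing upstream from the backup CDN node misconfiguration: the backup CDN node misconfiguration ← the backup config service crash ← the ingestion pipeline connection pool exhaustion ← the regional scheduler memory leak ← the storage node connection pool exhaustion ← the legacy database certificate expiry ← the scheduler restart ← the search CDN node latency spike ← the API gateway overload.
A separate upstream branch: the backup CDN node misconfiguration ← the backup config service crash ← the ingestion pipeline connection pool exhaustion ← the regional scheduler memory leak ← the database restart.
Each of those chain origins has no stated cause.

the API gateway overload, the database restart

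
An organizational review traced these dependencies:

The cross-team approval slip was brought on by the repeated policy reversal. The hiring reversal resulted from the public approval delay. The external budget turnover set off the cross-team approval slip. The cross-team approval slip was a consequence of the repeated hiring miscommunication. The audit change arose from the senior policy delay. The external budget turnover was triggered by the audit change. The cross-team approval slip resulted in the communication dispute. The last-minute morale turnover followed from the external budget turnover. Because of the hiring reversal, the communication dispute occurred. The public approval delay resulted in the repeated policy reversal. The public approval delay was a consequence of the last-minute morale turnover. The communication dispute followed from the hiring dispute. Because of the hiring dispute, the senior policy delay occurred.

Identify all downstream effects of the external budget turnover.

the communication dispute, the cross-team approval slip, the hiring reversal, the last-minute morale turnover, the public approval delay, the repeated policy reversal

Direct effects: the last-minute morale turnover, the cross-team approval slip.
2 steps out: the public approval delay, the communication dispute.
3 steps out: the repeated policy reversal, the hiring reversal.
Not reachable from it: the hiring dispute, the senior policy delay, the audit change, the repeated hiring miscommunication.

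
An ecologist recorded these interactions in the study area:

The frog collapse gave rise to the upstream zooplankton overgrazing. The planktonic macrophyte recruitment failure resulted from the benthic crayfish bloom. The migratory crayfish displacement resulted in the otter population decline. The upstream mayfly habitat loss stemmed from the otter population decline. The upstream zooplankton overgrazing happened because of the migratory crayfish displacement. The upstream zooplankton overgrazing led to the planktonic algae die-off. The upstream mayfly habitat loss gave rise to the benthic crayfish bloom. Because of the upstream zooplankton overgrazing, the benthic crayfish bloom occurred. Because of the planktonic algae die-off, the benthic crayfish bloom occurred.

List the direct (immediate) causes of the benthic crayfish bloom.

the planktonic algae die-off, the upstream mayfly habitat loss, the upstream zooplankton overgrazing

Upstream contributors include the frog collapse, the migratory crayfish displacement, the otter population decline, but only the planktonic algae die-off, the upstream mayfly habitat loss, the upstream zooplankton overgrazing feed directly into the benthic crayfish bloom.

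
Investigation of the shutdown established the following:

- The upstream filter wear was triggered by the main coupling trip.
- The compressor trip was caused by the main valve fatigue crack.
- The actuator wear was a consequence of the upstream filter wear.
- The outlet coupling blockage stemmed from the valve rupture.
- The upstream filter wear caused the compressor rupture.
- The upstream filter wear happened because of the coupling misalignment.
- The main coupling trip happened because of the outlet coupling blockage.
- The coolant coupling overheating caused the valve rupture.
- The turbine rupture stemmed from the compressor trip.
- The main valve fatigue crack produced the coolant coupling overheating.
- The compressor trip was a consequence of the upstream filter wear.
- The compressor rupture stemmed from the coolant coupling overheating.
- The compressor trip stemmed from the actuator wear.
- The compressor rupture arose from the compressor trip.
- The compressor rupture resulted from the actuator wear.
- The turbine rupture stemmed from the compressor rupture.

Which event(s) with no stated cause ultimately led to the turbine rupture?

Tracing upstream from the turbine rupture: the turbine rupture ← the compressor trip ← the main valve fatigue crack.
A separate upstream branch: the turbine rupture ← the compressor trip ← the upstream filter wear ← the coupling misalignment.
Each of those chain origins has no stated cause.

the coupling misalignment, the main valve fatigue crack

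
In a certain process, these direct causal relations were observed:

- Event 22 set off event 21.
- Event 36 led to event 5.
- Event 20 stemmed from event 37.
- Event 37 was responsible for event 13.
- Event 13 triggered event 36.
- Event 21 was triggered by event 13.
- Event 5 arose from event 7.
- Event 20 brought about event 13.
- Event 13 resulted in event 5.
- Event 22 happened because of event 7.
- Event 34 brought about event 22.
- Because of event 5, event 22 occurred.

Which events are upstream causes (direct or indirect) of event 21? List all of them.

event 13, event 20, event 22, event 34, event 36, event 37, event 5, event 7

Immediate causes of event 21: event 13, event 22.
Further upstream: event 37, event 20, event 34, event 36, event 7, event 5.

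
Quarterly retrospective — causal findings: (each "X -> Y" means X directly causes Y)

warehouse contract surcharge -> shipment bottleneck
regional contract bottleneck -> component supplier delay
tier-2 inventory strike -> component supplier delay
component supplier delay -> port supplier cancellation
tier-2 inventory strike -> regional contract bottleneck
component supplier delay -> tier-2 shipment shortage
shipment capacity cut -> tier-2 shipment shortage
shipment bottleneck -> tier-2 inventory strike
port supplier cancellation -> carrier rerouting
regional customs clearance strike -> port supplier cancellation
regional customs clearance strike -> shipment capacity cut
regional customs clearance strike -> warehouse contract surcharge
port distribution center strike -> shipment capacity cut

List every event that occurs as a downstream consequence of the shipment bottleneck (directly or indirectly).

the carrier rerouting, the component supplier delay, the port supplier cancellation, the regional contract bottleneck, the tier-2 inventory strike, the tier-2 shipment shortage

Direct effects: the tier-2 inventory strike.
2 steps out: the regional contract bottleneck, the component supplier delay.
3 steps out: the port supplier cancellation, the tier-2 shipment shortage.
4 steps out: the carrier rerouting.
Not reachable from it: the port distribution center strike, the regional customs clearance strike, the warehouse contract surcharge, the shipment capacity cut.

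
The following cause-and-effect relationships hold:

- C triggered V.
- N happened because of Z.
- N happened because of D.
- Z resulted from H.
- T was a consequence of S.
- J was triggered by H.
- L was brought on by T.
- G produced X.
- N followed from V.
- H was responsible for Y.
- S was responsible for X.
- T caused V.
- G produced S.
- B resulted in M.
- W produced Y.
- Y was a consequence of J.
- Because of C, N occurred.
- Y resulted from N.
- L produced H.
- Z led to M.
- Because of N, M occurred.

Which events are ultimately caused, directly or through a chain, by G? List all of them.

Direct effects: S, X.
2 steps out: T.
3 steps out: V, L.
4 steps out: H, N.
5 steps out: J, Z, M, Y.
Not reachable from it: C, W, B, D.

H, J, L, M, N, S, T, V, X, Y, Z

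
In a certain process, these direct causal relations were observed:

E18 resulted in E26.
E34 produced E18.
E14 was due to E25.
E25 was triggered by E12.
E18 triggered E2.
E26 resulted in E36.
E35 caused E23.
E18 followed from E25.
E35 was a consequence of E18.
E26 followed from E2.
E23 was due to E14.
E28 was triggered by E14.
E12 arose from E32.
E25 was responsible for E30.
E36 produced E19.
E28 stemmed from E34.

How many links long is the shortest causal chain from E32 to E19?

Shortest chain: E32 → E12 → E25 → E18 → E26 → E36 → E19.

6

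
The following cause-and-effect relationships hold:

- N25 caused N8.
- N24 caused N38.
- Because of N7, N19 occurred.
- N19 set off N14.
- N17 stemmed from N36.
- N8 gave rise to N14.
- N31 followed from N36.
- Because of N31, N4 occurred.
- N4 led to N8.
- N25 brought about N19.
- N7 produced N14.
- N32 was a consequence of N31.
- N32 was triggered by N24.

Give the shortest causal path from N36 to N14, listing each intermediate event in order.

N36 → N31
N31 → N4
N4 → N8
N8 → N14
Length: 4 steps.

N36 → N31 → N4 → N8 → N14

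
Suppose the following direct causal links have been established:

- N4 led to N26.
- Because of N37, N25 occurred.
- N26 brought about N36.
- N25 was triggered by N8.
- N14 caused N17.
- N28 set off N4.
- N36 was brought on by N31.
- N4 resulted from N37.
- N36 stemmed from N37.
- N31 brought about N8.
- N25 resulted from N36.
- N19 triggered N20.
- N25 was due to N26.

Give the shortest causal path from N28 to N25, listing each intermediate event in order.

N28 → N4 → N26 → N25

N28 → N4
N4 → N26
N26 → N25
Length: 3 steps.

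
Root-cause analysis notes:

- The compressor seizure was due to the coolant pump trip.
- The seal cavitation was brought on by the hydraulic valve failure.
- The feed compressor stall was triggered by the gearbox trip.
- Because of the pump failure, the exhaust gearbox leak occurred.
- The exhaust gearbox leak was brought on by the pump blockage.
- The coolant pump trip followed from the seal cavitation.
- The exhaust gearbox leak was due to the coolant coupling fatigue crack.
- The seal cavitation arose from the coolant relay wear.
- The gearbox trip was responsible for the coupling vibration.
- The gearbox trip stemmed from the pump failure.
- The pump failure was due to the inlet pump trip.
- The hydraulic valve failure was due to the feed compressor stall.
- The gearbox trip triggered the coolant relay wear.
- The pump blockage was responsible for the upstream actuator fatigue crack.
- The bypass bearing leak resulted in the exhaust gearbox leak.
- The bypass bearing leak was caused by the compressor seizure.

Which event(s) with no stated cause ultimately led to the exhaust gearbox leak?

Tracing upstream from the exhaust gearbox leak: the exhaust gearbox leak ← the pump failure ← the inlet pump trip.
A separate upstream branch: the exhaust gearbox leak ← the pump blockage.
A separate upstream branch: the exhaust gearbox leak ← the coolant coupling fatigue crack.
Each of those chain origins has no stated cause.

the coolant coupling fatigue crack, the inlet pump trip, the pump blockage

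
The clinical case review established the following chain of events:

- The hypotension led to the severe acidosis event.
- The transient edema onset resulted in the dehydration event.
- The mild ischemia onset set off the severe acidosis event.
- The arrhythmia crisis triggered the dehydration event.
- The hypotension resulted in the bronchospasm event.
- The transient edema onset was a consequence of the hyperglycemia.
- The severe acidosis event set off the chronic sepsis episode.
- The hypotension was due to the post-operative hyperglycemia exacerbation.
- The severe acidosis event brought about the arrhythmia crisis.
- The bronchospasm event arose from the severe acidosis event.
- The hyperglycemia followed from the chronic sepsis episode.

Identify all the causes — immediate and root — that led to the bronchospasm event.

Immediate causes of the bronchospasm event: the hypotension, the severe acidosis event.
Further upstream: the mild ischemia onset, the post-operative hyperglycemia exacerbation.

the hypotension, the mild ischemia onset, the post-operative hyperglycemia exacerbation, the severe acidosis event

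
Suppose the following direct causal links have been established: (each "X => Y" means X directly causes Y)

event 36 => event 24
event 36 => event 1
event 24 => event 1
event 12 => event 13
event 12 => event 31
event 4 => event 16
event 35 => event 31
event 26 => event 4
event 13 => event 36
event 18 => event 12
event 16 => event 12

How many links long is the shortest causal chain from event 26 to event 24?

6

Shortest chain: event 26 → event 4 → event 16 → event 12 → event 13 → event 36 → event 24.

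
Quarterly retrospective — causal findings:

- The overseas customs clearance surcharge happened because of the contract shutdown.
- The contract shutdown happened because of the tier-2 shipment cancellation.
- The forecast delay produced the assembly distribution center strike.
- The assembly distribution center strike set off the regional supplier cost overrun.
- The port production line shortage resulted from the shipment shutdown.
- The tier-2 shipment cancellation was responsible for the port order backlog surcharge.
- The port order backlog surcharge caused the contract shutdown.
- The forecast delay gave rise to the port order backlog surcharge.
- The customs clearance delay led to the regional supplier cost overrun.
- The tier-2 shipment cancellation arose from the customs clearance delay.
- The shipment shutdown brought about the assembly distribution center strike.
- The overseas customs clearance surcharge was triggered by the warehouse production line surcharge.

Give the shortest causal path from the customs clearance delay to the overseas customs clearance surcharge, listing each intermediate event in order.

the customs clearance delay → the tier-2 shipment cancellation
the tier-2 shipment cancellation → the contract shutdown
the contract shutdown → the overseas customs clearance surcharge
Length: 3 steps.

the customs clearance delay → the tier-2 shipment cancellation → the contract shutdown → the overseas customs clearance surcharge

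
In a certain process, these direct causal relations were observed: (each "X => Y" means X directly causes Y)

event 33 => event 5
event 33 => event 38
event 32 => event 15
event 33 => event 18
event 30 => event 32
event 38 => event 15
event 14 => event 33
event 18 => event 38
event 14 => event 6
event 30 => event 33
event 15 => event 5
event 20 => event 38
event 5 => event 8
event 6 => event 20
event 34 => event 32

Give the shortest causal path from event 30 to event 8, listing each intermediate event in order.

event 30 → event 33 → event 5 → event 8

event 30 → event 33
event 33 → event 5
event 5 → event 8
Length: 3 steps.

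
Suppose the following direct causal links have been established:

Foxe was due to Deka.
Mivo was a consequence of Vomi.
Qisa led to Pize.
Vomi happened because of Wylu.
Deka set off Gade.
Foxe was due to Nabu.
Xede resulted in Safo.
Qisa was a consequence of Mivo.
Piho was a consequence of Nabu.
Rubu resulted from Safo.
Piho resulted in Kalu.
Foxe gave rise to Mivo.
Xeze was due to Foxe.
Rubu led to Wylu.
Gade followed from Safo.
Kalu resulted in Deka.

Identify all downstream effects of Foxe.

Direct effects: Mivo, Xeze.
2 steps out: Qisa.
3 steps out: Pize.
Not reachable from it: Nabu, Piho, Xede, Kalu, Safo, Rubu, Deka, Gade, Wylu, Vomi.

Mivo, Pize, Qisa, Xeze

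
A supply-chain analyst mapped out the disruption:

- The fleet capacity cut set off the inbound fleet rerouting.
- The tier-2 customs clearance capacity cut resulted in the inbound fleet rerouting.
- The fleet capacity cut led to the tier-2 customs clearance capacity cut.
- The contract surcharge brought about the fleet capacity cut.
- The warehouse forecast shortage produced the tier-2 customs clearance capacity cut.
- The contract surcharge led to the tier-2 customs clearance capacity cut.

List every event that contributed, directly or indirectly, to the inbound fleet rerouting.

Immediate causes of the inbound fleet rerouting: the fleet capacity cut, the tier-2 customs clearance capacity cut.
Further upstream: the contract surcharge, the warehouse forecast shortage.

the contract surcharge, the fleet capacity cut, the tier-2 customs clearance capacity cut, the warehouse forecast shortage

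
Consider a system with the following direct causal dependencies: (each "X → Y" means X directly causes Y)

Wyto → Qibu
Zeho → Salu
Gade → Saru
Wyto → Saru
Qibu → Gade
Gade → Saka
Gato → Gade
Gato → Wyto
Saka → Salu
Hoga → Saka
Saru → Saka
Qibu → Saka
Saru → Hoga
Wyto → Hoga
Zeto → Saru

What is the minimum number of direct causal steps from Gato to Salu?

Shortest chain: Gato → Gade → Saka → Salu.

3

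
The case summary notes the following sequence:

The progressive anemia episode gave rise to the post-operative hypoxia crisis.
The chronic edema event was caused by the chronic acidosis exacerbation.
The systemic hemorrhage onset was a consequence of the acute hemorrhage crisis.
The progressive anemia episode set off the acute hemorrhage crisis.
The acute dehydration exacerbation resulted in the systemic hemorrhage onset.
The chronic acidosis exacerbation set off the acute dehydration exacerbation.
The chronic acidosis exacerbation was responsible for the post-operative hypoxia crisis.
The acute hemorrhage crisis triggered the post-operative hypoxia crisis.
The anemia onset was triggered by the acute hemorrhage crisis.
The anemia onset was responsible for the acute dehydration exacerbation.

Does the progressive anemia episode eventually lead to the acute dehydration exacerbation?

Yes

There is a causal chain: the progressive anemia episode → the acute hemorrhage crisis → the anemia onset → the acute dehydration exacerbation.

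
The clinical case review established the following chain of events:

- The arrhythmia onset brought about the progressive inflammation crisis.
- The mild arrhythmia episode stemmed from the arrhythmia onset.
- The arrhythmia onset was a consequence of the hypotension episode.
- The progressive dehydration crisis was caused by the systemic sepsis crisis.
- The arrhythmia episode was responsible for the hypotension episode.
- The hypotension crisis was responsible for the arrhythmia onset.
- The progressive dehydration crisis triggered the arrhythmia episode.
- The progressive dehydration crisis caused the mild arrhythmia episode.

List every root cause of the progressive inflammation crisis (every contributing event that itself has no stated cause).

the hypotension crisis, the systemic sepsis crisis

Tracing upstream from the progressive inflammation crisis: the progressive inflammation crisis ← the arrhythmia onset ← the hypotension episode ← the arrhythmia episode ← the progressive dehydration crisis ← the systemic sepsis crisis.
A separate upstream branch: the progressive inflammation crisis ← the arrhythmia onset ← the hypotension crisis.
Each of those chain origins has no stated cause.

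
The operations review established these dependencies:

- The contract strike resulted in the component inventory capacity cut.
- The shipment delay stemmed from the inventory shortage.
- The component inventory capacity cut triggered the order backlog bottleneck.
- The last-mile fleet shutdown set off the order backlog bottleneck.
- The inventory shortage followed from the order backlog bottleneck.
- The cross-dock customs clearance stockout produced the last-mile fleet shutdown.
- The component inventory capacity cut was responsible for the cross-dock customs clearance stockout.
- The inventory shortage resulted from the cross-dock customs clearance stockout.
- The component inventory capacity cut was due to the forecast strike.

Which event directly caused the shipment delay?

the inventory shortage

Upstream contributors include the contract strike, the component inventory capacity cut, the cross-dock customs clearance stockout, the last-mile fleet shutdown, the order backlog bottleneck, the forecast strike, but only the inventory shortage feeds directly into the shipment delay.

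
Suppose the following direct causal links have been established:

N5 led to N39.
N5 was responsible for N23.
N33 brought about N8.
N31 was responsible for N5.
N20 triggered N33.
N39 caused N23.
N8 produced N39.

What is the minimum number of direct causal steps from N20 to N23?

4

Shortest chain: N20 → N33 → N8 → N39 → N23.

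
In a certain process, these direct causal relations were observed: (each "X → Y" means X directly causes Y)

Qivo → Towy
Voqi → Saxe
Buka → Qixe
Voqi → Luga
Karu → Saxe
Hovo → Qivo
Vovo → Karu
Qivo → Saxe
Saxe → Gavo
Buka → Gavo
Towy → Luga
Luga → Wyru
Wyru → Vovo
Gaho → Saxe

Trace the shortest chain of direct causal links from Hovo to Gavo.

Hovo → Qivo
Qivo → Saxe
Saxe → Gavo
Length: 3 steps.

Hovo → Qivo → Saxe → Gavo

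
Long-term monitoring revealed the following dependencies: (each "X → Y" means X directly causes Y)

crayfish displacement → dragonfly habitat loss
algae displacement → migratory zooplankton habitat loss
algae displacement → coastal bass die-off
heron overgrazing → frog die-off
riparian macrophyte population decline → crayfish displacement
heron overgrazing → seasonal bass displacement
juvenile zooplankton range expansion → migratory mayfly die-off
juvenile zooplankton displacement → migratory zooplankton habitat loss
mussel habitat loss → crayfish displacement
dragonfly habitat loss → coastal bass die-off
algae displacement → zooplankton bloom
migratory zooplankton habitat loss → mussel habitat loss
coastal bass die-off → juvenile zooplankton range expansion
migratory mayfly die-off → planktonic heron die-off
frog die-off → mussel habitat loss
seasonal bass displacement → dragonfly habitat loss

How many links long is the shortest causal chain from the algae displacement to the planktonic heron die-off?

Shortest chain: the algae displacement → the coastal bass die-off → the juvenile zooplankton range expansion → the migratory mayfly die-off → the planktonic heron die-off.

4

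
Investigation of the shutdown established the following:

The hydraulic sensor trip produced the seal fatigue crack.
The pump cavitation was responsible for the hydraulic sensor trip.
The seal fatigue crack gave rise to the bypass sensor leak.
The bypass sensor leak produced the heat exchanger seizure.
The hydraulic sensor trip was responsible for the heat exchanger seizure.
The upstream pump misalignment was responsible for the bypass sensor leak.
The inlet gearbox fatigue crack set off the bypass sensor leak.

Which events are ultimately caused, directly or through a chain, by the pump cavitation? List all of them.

Direct effects: the hydraulic sensor trip.
2 steps out: the seal fatigue crack, the heat exchanger seizure.
3 steps out: the bypass sensor leak.
Not reachable from it: the inlet gearbox fatigue crack, the upstream pump misalignment.

the bypass sensor leak, the heat exchanger seizure, the hydraulic sensor trip, the seal fatigue crack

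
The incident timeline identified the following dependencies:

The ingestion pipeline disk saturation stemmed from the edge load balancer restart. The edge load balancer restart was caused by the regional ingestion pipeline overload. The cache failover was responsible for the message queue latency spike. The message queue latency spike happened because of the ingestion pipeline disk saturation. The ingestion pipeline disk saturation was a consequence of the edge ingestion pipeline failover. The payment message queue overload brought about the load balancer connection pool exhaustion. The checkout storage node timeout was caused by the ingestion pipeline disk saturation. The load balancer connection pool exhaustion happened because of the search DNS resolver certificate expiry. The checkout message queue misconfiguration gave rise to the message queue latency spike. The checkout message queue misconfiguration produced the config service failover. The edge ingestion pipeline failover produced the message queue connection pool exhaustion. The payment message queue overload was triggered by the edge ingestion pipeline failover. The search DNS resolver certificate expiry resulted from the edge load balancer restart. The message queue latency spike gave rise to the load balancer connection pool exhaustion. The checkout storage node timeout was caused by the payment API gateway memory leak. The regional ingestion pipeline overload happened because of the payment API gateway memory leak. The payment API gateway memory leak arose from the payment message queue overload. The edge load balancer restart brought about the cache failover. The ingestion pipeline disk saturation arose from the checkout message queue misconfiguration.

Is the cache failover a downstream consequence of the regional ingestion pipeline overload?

There is a causal chain: the regional ingestion pipeline overload → the edge load balancer restart → the cache failover.

Yes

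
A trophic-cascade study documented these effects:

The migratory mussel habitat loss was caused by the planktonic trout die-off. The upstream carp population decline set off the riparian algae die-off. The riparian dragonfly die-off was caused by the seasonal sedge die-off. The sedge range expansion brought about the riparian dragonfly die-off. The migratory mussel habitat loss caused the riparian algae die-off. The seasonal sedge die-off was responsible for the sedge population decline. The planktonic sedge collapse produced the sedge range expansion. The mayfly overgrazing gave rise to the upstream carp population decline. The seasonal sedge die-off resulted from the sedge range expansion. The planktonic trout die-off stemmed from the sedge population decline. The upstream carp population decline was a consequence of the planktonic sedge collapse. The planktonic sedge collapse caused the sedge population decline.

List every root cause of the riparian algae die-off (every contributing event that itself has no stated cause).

Tracing upstream from the riparian algae die-off: the riparian algae die-off ← the upstream carp population decline ← the mayfly overgrazing.
A separate upstream branch: the riparian algae die-off ← the upstream carp population decline ← the planktonic sedge collapse.
Each of those chain origins has no stated cause.

the mayfly overgrazing, the planktonic sedge collapse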